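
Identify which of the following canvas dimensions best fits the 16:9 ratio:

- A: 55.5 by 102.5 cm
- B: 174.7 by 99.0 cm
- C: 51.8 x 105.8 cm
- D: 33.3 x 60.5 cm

Ratios (long/short): A ≈ 1.847; B ≈ 1.765; C ≈ 2.042; D ≈ 1.817.
16:9 ≈ 1.778; option B is nearest (Δ 0.013).

B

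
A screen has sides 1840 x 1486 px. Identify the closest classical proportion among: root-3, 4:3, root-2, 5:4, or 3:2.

5:4

Ratio = 1840 / 1486 ≈ 1.238.
Distances: root-3 1.732 (Δ 0.494); 4:3 1.333 (Δ 0.095); root-2 1.414 (Δ 0.176); 5:4 1.250 (Δ 0.012); 3:2 1.500 (Δ 0.262).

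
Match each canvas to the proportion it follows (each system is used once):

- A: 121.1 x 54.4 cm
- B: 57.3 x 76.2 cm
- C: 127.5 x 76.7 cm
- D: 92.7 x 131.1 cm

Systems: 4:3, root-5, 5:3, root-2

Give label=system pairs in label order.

A=root-5, B=4:3, C=5:3, D=root-2

Ratios: A ≈ 2.226; B ≈ 1.330; C ≈ 1.662; D ≈ 1.414.
Targets: 4:3 ≈ 1.333; root-5 ≈ 2.236; 5:3 ≈ 1.667; root-2 ≈ 1.414.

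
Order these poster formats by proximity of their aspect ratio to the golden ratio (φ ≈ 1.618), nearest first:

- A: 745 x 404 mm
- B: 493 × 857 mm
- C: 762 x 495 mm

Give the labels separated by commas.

A: 745/404 ≈ 1.844 → |1.844 − 1.618| = 0.226
B: 857/493 ≈ 1.738 → |1.738 − 1.618| = 0.120
C: 762/495 ≈ 1.539 → |1.539 − 1.618| = 0.079

C, B, A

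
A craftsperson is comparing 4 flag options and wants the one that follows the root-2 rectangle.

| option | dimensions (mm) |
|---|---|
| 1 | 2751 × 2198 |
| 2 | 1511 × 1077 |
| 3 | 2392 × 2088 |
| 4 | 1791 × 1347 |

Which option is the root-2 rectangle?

2

Target root-2 ≈ 1.414.
1: 1.252 (Δ0.162)  2: 1.403 (Δ0.011)  3: 1.146 (Δ0.268)  4: 1.330 (Δ0.084)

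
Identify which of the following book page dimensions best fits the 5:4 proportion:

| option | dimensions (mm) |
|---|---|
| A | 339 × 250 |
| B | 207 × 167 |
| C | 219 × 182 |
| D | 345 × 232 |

Ratios (long/short): A ≈ 1.356; B ≈ 1.240; C ≈ 1.203; D ≈ 1.487.
5:4 ≈ 1.250; option B is nearest (Δ 0.010).

B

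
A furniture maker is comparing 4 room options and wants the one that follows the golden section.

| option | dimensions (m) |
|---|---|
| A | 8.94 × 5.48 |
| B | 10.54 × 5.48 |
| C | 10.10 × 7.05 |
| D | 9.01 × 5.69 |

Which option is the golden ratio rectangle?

Target golden ratio ≈ 1.618.
A: 1.631 (Δ0.013)  B: 1.923 (Δ0.305)  C: 1.433 (Δ0.185)  D: 1.583 (Δ0.035)

A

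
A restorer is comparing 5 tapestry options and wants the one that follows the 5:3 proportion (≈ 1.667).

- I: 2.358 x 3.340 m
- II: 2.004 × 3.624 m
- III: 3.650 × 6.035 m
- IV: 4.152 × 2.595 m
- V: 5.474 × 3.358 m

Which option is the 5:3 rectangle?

III

Target 5:3 ≈ 1.667.
I: 1.416 (Δ0.251)  II: 1.808 (Δ0.141)  III: 1.653 (Δ0.014)  IV: 1.600 (Δ0.067)  V: 1.630 (Δ0.037)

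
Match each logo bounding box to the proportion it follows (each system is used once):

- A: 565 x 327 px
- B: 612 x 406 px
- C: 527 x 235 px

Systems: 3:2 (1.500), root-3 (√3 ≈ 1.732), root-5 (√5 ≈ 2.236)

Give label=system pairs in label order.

A = 565/327 ≈ 1.728 → root-3 (1.732)
B = 612/406 ≈ 1.507 → 3:2 (1.500)
C = 527/235 ≈ 2.243 → root-5 (2.236)

A=root-3, B=3:2, C=root-5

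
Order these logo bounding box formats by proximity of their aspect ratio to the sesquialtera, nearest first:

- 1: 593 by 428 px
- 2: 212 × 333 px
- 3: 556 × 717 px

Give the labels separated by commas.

2, 1, 3

Ratios: 1 = 593 / 428 ≈ 1.386; 2 = 333 / 212 ≈ 1.571; 3 = 717 / 556 ≈ 1.290.
|Δ from 1.500|: 1 0.114; 2 0.071; 3 0.210.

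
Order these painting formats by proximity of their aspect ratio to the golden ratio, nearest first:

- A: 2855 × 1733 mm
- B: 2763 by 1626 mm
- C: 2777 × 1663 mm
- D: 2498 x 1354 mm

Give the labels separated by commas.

A, C, B, D

Ratios: A = 2855 / 1733 ≈ 1.647; B = 2763 / 1626 ≈ 1.699; C = 2777 / 1663 ≈ 1.670; D = 2498 / 1354 ≈ 1.845.
|Δ from 1.618|: A 0.029; B 0.081; C 0.052; D 0.227.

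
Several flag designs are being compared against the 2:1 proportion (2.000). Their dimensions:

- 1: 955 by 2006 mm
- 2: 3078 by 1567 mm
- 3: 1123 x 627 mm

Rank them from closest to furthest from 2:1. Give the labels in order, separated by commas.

2, 1, 3

1: 2006/955 ≈ 2.101 → |2.101 − 2.000| = 0.101
2: 3078/1567 ≈ 1.964 → |1.964 − 2.000| = 0.036
3: 1123/627 ≈ 1.791 → |1.791 − 2.000| = 0.209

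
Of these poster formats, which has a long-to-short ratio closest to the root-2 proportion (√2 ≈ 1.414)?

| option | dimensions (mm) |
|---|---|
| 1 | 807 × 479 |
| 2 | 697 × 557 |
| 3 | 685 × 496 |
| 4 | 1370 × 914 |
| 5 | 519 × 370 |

Ratios (long/short): 1 ≈ 1.685; 2 ≈ 1.251; 3 ≈ 1.381; 4 ≈ 1.499; 5 ≈ 1.403.
root-2 ≈ 1.414; option 5 is nearest (Δ 0.011).

5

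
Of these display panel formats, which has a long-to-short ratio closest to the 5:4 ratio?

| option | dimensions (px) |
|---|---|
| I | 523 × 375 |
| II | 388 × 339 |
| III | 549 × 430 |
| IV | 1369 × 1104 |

Ratios (long/short): I ≈ 1.395; II ≈ 1.145; III ≈ 1.277; IV ≈ 1.240.
5:4 ≈ 1.250; option IV is nearest (Δ 0.010).

IV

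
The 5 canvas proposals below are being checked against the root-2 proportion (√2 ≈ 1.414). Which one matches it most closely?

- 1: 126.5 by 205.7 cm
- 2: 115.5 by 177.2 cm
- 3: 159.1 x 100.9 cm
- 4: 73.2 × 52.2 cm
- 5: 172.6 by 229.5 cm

Ratios (long/short): 1 ≈ 1.626; 2 ≈ 1.534; 3 ≈ 1.577; 4 ≈ 1.402; 5 ≈ 1.330.
root-2 ≈ 1.414; option 4 is nearest (Δ 0.012).

4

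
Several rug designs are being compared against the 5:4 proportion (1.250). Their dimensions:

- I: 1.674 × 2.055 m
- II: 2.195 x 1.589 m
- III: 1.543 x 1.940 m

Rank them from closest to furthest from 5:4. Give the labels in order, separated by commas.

III, I, II

I: 2.055/1.674 ≈ 1.228 → |1.228 − 1.250| = 0.022
II: 2.195/1.589 ≈ 1.381 → |1.381 − 1.250| = 0.131
III: 1.940/1.543 ≈ 1.257 → |1.257 − 1.250| = 0.007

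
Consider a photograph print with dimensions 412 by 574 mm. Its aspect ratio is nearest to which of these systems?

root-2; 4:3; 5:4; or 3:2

Ratio = 574 / 412 ≈ 1.393.
Distances: root-2 1.414 (Δ 0.021); 4:3 1.333 (Δ 0.060); 5:4 1.250 (Δ 0.143); 3:2 1.500 (Δ 0.107).

root-2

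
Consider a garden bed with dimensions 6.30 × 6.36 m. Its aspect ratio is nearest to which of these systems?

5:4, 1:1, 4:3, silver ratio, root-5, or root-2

1:1

Ratio = 6.36 / 6.30 ≈ 1.010.
Distances: 5:4 1.250 (Δ 0.240); 1:1 1.000 (Δ 0.010); 4:3 1.333 (Δ 0.323); silver ratio 2.414 (Δ 1.404); root-5 2.236 (Δ 1.226); root-2 1.414 (Δ 0.404).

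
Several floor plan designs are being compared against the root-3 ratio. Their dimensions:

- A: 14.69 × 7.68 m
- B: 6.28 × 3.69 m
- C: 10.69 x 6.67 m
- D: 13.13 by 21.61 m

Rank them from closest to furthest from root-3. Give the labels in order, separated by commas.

B, D, C, A

Ratios: A = 14.69 / 7.68 ≈ 1.913; B = 6.28 / 3.69 ≈ 1.702; C = 10.69 / 6.67 ≈ 1.603; D = 21.61 / 13.13 ≈ 1.646.
|Δ from 1.732|: A 0.181; B 0.030; C 0.129; D 0.086.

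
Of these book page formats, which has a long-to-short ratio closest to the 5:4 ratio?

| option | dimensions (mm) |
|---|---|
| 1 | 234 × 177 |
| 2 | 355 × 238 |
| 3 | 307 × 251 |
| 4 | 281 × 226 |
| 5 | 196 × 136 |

Target 5:4 ≈ 1.250.
1: 1.322 (Δ0.072)  2: 1.492 (Δ0.242)  3: 1.223 (Δ0.027)  4: 1.243 (Δ0.007)  5: 1.441 (Δ0.191)

4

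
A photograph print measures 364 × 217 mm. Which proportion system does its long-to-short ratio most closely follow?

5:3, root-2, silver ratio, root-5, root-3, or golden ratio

5:3

364/217 ≈ 1.677. Nearest candidates are 5:3 (1.667, off by 0.010) and root-3 (1.732, off by 0.055).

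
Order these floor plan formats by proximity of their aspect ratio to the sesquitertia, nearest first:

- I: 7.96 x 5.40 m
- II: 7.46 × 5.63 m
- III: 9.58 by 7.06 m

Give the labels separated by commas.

I: 7.96/5.40 ≈ 1.474 → |1.474 − 1.333| = 0.141
II: 7.46/5.63 ≈ 1.325 → |1.325 − 1.333| = 0.008
III: 9.58/7.06 ≈ 1.357 → |1.357 − 1.333| = 0.024

II, III, I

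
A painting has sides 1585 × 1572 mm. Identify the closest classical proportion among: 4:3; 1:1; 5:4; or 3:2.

1:1

1585/1572 ≈ 1.008. Nearest candidates are 1:1 (1.000, off by 0.008) and 5:4 (1.250, off by 0.242).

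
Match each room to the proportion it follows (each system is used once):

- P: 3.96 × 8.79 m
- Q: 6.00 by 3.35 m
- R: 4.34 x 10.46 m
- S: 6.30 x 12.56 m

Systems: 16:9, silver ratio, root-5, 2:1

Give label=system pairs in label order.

P=root-5, Q=16:9, R=silver ratio, S=2:1

P = 8.79/3.96 ≈ 2.220 → root-5 (2.236)
Q = 6.00/3.35 ≈ 1.791 → 16:9 (1.778)
R = 10.46/4.34 ≈ 2.410 → silver ratio (2.414)
S = 12.56/6.30 ≈ 1.994 → 2:1 (2.000)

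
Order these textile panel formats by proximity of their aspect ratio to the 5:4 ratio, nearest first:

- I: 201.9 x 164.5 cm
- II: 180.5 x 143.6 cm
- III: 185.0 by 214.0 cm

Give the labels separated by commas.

II, I, III

Ratios: I = 201.9 / 164.5 ≈ 1.227; II = 180.5 / 143.6 ≈ 1.257; III = 214.0 / 185.0 ≈ 1.157.
|Δ from 1.250|: I 0.023; II 0.007; III 0.093.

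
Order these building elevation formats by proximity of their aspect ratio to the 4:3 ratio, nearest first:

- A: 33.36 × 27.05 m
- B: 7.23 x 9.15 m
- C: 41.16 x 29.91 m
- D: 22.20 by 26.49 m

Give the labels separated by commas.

Ratios: A = 33.36 / 27.05 ≈ 1.233; B = 9.15 / 7.23 ≈ 1.266; C = 41.16 / 29.91 ≈ 1.376; D = 26.49 / 22.20 ≈ 1.193.
|Δ from 1.333|: A 0.100; B 0.067; C 0.043; D 0.140.

C, B, A, D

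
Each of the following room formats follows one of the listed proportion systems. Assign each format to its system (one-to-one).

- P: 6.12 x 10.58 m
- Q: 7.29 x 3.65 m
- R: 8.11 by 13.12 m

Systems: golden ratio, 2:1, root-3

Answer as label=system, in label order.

Ratios: P ≈ 1.729; Q ≈ 1.997; R ≈ 1.618.
Targets: golden ratio ≈ 1.618; 2:1 ≈ 2.000; root-3 ≈ 1.732.

P=root-3, Q=2:1, R=golden ratio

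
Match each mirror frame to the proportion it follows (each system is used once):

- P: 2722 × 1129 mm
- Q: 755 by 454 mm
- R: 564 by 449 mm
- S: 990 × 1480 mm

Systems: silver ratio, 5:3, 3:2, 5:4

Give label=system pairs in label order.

P=silver ratio, Q=5:3, R=5:4, S=3:2

P = 2722/1129 ≈ 2.411 → silver ratio (2.414)
Q = 755/454 ≈ 1.663 → 5:3 (1.667)
R = 564/449 ≈ 1.256 → 5:4 (1.250)
S = 1480/990 ≈ 1.495 → 3:2 (1.500)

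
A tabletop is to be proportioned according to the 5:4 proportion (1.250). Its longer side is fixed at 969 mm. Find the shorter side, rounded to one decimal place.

775.2 mm

5:4 = 1.25000.
Shorter side = 969 ÷ 1.25000 ≈ 775.200 → 775.2 mm.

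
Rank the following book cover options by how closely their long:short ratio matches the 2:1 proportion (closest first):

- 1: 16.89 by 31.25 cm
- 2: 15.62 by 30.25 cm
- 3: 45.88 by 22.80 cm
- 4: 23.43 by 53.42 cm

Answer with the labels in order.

1: 31.25/16.89 ≈ 1.850 → |1.850 − 2.000| = 0.150
2: 30.25/15.62 ≈ 1.937 → |1.937 − 2.000| = 0.063
3: 45.88/22.80 ≈ 2.012 → |2.012 − 2.000| = 0.012
4: 53.42/23.43 ≈ 2.280 → |2.280 − 2.000| = 0.280

3, 2, 1, 4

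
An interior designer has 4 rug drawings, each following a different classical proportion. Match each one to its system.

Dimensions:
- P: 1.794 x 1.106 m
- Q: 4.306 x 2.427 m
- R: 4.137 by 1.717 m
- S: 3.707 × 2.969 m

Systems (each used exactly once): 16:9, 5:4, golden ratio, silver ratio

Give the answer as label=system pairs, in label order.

P=golden ratio, Q=16:9, R=silver ratio, S=5:4

P = 1.794/1.106 ≈ 1.622 → golden ratio (1.618)
Q = 4.306/2.427 ≈ 1.774 → 16:9 (1.778)
R = 4.137/1.717 ≈ 2.409 → silver ratio (2.414)
S = 3.707/2.969 ≈ 1.249 → 5:4 (1.250)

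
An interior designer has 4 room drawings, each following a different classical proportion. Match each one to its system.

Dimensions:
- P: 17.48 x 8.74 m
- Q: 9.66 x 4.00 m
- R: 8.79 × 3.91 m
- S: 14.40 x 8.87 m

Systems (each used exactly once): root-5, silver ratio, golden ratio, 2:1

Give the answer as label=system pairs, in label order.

Ratios: P ≈ 2.000; Q ≈ 2.415; R ≈ 2.248; S ≈ 1.623.
Targets: root-5 ≈ 2.236; silver ratio ≈ 2.414; golden ratio ≈ 1.618; 2:1 ≈ 2.000.

P=2:1, Q=silver ratio, R=root-5, S=golden ratio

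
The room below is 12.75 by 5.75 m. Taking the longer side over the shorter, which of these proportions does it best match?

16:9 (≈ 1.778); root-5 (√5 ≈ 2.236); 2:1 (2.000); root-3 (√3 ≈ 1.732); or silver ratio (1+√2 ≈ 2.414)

12.75/5.75 ≈ 2.217. Nearest candidates are root-5 (2.236, off by 0.019) and silver ratio (2.414, off by 0.197).

root-5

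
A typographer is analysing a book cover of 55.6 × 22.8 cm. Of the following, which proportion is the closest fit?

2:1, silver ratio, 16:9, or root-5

silver ratio

55.6/22.8 ≈ 2.439. Nearest candidates are silver ratio (2.414, off by 0.025) and root-5 (2.236, off by 0.203).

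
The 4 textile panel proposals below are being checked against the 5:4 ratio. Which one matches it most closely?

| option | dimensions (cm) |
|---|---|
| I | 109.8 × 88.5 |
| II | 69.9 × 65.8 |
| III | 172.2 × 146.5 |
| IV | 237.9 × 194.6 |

Ratios (long/short): I ≈ 1.241; II ≈ 1.062; III ≈ 1.175; IV ≈ 1.223.
5:4 ≈ 1.250; option I is nearest (Δ 0.009).

I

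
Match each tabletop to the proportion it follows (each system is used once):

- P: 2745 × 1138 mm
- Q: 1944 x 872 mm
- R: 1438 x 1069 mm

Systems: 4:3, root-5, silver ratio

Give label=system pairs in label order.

P = 2745/1138 ≈ 2.412 → silver ratio (2.414)
Q = 1944/872 ≈ 2.229 → root-5 (2.236)
R = 1438/1069 ≈ 1.345 → 4:3 (1.333)

P=silver ratio, Q=root-5, R=4:3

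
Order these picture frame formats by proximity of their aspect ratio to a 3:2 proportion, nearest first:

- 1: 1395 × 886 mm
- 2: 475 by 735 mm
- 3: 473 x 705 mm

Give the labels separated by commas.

3, 2, 1

Ratios: 1 = 1395 / 886 ≈ 1.574; 2 = 735 / 475 ≈ 1.547; 3 = 705 / 473 ≈ 1.490.
|Δ from 1.500|: 1 0.074; 2 0.047; 3 0.010.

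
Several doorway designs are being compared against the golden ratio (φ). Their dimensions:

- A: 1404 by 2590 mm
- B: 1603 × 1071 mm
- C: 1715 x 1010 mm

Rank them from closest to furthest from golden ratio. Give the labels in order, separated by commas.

C, B, A

Ratios: A = 2590 / 1404 ≈ 1.845; B = 1603 / 1071 ≈ 1.497; C = 1715 / 1010 ≈ 1.698.
|Δ from 1.618|: A 0.227; B 0.121; C 0.080.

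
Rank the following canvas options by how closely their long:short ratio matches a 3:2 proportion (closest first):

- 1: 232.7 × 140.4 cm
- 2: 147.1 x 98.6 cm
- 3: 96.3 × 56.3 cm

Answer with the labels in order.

2, 1, 3

1: 232.7/140.4 ≈ 1.657 → |1.657 − 1.500| = 0.157
2: 147.1/98.6 ≈ 1.492 → |1.492 − 1.500| = 0.008
3: 96.3/56.3 ≈ 1.710 → |1.710 − 1.500| = 0.210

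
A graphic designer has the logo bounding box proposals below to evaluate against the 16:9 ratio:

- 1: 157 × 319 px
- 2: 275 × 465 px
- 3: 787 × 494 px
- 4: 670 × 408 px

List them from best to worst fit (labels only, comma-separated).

Ratios: 1 = 319 / 157 ≈ 2.032; 2 = 465 / 275 ≈ 1.691; 3 = 787 / 494 ≈ 1.593; 4 = 670 / 408 ≈ 1.642.
|Δ from 1.778|: 1 0.254; 2 0.087; 3 0.185; 4 0.136.

2, 4, 3, 1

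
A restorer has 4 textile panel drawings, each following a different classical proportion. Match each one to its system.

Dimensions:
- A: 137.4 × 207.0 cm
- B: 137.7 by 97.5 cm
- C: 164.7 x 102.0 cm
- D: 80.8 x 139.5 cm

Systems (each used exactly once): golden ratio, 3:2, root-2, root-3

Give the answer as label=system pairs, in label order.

A=3:2, B=root-2, C=golden ratio, D=root-3

A = 207.0/137.4 ≈ 1.507 → 3:2 (1.500)
B = 137.7/97.5 ≈ 1.412 → root-2 (1.414)
C = 164.7/102.0 ≈ 1.615 → golden ratio (1.618)
D = 139.5/80.8 ≈ 1.726 → root-3 (1.732)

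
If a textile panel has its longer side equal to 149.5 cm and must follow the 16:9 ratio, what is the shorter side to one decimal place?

84.1 cm

16:9 ≈ 1.77778.
Shorter side = 149.5 ÷ 1.77778 ≈ 84.094 → 84.1 cm.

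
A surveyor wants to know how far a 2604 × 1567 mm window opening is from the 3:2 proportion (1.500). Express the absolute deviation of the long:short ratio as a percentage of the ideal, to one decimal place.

10.8%

Ratio = 2604 / 1567 ≈ 1.6618.
Ideal 3:2 = 1.5000. |1.6618 − 1.5000| / 1.5000 ≈ 10.79% → 10.8%.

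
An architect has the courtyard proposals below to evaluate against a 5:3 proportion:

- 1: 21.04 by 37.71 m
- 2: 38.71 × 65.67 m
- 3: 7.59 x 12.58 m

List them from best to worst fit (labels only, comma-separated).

3, 2, 1

1: 37.71/21.04 ≈ 1.792 → |1.792 − 1.667| = 0.125
2: 65.67/38.71 ≈ 1.696 → |1.696 − 1.667| = 0.029
3: 12.58/7.59 ≈ 1.657 → |1.657 − 1.667| = 0.010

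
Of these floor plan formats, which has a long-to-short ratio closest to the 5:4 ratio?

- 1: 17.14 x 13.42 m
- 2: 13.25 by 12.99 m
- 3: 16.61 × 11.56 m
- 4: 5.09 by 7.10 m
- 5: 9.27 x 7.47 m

Ratios (long/short): 1 ≈ 1.277; 2 ≈ 1.020; 3 ≈ 1.437; 4 ≈ 1.395; 5 ≈ 1.241.
5:4 ≈ 1.250; option 5 is nearest (Δ 0.009).

5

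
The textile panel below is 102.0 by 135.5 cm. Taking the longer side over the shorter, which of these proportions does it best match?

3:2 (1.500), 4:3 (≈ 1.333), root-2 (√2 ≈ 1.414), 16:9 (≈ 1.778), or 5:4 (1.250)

4:3

135.5/102.0 ≈ 1.328. Nearest candidates are 4:3 (1.333, off by 0.005) and 5:4 (1.250, off by 0.078).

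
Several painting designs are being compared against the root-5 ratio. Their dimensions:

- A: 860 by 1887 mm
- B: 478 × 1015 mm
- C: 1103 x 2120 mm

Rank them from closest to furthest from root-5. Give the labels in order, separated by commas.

A, B, C

A: 1887/860 ≈ 2.194 → |2.194 − 2.236| = 0.042
B: 1015/478 ≈ 2.123 → |2.123 − 2.236| = 0.113
C: 2120/1103 ≈ 1.922 → |1.922 − 2.236| = 0.314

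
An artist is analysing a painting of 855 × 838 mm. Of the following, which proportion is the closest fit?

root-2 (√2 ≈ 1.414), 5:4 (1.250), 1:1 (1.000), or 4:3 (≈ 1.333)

855/838 ≈ 1.020. Nearest candidates are 1:1 (1.000, off by 0.020) and 5:4 (1.250, off by 0.230).

1:1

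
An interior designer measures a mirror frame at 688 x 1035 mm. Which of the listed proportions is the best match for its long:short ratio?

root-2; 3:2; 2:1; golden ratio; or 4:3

3:2

Ratio = 1035 / 688 ≈ 1.504.
Distances: root-2 1.414 (Δ 0.090); 3:2 1.500 (Δ 0.004); 2:1 2.000 (Δ 0.496); golden ratio 1.618 (Δ 0.114); 4:3 1.333 (Δ 0.171).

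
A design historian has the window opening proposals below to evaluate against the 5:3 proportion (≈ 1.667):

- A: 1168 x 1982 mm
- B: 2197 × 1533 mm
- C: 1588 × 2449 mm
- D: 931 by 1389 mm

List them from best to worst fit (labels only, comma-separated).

Ratios: A = 1982 / 1168 ≈ 1.697; B = 2197 / 1533 ≈ 1.433; C = 2449 / 1588 ≈ 1.542; D = 1389 / 931 ≈ 1.492.
|Δ from 1.667|: A 0.030; B 0.234; C 0.125; D 0.175.

A, C, D, B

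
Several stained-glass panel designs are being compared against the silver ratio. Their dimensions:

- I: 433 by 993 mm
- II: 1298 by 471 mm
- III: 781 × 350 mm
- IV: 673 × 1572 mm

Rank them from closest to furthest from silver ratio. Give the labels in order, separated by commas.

IV, I, III, II

I: 993/433 ≈ 2.293 → |2.293 − 2.414| = 0.121
II: 1298/471 ≈ 2.756 → |2.756 − 2.414| = 0.342
III: 781/350 ≈ 2.231 → |2.231 − 2.414| = 0.183
IV: 1572/673 ≈ 2.336 → |2.336 − 2.414| = 0.078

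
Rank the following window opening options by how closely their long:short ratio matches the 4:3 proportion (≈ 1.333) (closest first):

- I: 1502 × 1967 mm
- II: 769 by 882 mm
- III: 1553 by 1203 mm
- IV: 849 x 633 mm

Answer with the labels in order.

IV, I, III, II

Ratios: I = 1967 / 1502 ≈ 1.310; II = 882 / 769 ≈ 1.147; III = 1553 / 1203 ≈ 1.291; IV = 849 / 633 ≈ 1.341.
|Δ from 1.333|: I 0.023; II 0.186; III 0.042; IV 0.008.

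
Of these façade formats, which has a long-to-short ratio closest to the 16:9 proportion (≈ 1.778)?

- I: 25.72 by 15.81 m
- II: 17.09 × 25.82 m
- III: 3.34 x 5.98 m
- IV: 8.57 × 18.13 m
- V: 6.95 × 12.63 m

III

Ratios (long/short): I ≈ 1.627; II ≈ 1.511; III ≈ 1.790; IV ≈ 2.116; V ≈ 1.817.
16:9 ≈ 1.778; option III is nearest (Δ 0.012).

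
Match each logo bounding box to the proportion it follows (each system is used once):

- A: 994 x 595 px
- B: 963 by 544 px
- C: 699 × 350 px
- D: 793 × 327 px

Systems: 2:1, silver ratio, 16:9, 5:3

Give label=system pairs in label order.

A = 994/595 ≈ 1.671 → 5:3 (1.667)
B = 963/544 ≈ 1.770 → 16:9 (1.778)
C = 699/350 ≈ 1.997 → 2:1 (2.000)
D = 793/327 ≈ 2.425 → silver ratio (2.414)

A=5:3, B=16:9, C=2:1, D=silver ratio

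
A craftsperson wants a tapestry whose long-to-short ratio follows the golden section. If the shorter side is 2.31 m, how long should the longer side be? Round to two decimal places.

3.74 m

golden ratio ≈ 1.61803.
Longer side = 2.31 × 1.61803 ≈ 3.7376 → 3.74 m.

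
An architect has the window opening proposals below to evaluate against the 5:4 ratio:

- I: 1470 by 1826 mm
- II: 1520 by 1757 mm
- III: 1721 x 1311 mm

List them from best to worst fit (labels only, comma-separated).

Ratios: I = 1826 / 1470 ≈ 1.242; II = 1757 / 1520 ≈ 1.156; III = 1721 / 1311 ≈ 1.313.
|Δ from 1.250|: I 0.008; II 0.094; III 0.063.

I, III, II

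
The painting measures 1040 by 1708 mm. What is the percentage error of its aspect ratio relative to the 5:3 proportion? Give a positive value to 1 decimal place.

Ratio = 1708 / 1040 ≈ 1.6423.
Ideal 5:3 ≈ 1.6667. |1.6423 − 1.6667| / 1.6667 ≈ 1.46% → 1.5%.

1.5%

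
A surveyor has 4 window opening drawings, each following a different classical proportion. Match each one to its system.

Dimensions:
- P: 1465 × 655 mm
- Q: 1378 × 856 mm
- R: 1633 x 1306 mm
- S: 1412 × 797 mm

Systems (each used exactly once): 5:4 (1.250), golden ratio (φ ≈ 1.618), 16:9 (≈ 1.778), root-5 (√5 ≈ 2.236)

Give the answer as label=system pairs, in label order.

P=root-5, Q=golden ratio, R=5:4, S=16:9

Ratios: P ≈ 2.237; Q ≈ 1.610; R ≈ 1.250; S ≈ 1.772.
Targets: 5:4 ≈ 1.250; golden ratio ≈ 1.618; 16:9 ≈ 1.778; root-5 ≈ 2.236.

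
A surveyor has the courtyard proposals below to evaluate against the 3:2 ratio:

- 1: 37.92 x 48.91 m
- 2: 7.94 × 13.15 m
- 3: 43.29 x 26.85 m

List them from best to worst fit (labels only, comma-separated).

1: 48.91/37.92 ≈ 1.290 → |1.290 − 1.500| = 0.210
2: 13.15/7.94 ≈ 1.656 → |1.656 − 1.500| = 0.156
3: 43.29/26.85 ≈ 1.612 → |1.612 − 1.500| = 0.112

3, 2, 1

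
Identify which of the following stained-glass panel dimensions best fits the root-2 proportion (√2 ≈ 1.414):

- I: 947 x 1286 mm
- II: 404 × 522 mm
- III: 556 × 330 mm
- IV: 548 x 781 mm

IV

Target root-2 ≈ 1.414.
I: 1.358 (Δ0.056)  II: 1.292 (Δ0.122)  III: 1.685 (Δ0.271)  IV: 1.425 (Δ0.011)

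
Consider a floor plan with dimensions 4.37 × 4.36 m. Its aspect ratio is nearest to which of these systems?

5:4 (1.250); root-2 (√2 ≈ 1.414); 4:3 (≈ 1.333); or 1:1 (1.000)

Ratio = 4.37 / 4.36 ≈ 1.002.
Distances: 5:4 1.250 (Δ 0.248); root-2 1.414 (Δ 0.412); 4:3 1.333 (Δ 0.331); 1:1 1.000 (Δ 0.002).

1:1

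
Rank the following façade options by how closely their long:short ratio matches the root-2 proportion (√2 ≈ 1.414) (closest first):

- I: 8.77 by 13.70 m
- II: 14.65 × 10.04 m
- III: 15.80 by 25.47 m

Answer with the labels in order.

II, I, III

Ratios: I = 13.70 / 8.77 ≈ 1.562; II = 14.65 / 10.04 ≈ 1.459; III = 25.47 / 15.80 ≈ 1.612.
|Δ from 1.414|: I 0.148; II 0.045; III 0.198.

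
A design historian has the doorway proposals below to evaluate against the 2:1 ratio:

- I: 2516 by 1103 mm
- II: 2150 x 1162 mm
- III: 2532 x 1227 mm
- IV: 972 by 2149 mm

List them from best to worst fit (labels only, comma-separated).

I: 2516/1103 ≈ 2.281 → |2.281 − 2.000| = 0.281
II: 2150/1162 ≈ 1.850 → |1.850 − 2.000| = 0.150
III: 2532/1227 ≈ 2.064 → |2.064 − 2.000| = 0.064
IV: 2149/972 ≈ 2.211 → |2.211 − 2.000| = 0.211

III, II, IV, I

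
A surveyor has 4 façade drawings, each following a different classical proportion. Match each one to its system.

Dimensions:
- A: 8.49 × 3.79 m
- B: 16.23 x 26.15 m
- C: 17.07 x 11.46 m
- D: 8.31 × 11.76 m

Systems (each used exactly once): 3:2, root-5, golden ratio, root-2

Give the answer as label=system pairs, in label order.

A = 8.49/3.79 ≈ 2.240 → root-5 (2.236)
B = 26.15/16.23 ≈ 1.611 → golden ratio (1.618)
C = 17.07/11.46 ≈ 1.490 → 3:2 (1.500)
D = 11.76/8.31 ≈ 1.415 → root-2 (1.414)

A=root-5, B=golden ratio, C=3:2, D=root-2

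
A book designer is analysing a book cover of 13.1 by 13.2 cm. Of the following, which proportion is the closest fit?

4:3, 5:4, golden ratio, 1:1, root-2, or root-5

Ratio = 13.2 / 13.1 ≈ 1.008.
Distances: 4:3 1.333 (Δ 0.325); 5:4 1.250 (Δ 0.242); golden ratio 1.618 (Δ 0.610); 1:1 1.000 (Δ 0.008); root-2 1.414 (Δ 0.406); root-5 2.236 (Δ 1.228).

1:1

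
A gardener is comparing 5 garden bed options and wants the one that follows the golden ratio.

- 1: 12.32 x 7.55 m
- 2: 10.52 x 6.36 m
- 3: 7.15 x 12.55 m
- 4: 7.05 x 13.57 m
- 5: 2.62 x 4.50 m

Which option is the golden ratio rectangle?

Target golden ratio ≈ 1.618.
1: 1.632 (Δ0.014)  2: 1.654 (Δ0.036)  3: 1.755 (Δ0.137)  4: 1.925 (Δ0.307)  5: 1.718 (Δ0.100)

1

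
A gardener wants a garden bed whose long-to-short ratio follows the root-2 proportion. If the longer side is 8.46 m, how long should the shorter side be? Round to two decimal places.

root-2 ≈ 1.41421.
Shorter side = 8.46 ÷ 1.41421 ≈ 5.9821 → 5.98 m.

5.98 m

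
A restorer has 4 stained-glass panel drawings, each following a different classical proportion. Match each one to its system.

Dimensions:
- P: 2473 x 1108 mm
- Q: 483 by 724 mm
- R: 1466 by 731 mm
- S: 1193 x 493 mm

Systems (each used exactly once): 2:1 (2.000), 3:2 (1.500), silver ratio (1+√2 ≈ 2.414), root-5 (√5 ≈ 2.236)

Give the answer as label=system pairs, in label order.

P=root-5, Q=3:2, R=2:1, S=silver ratio

P = 2473/1108 ≈ 2.232 → root-5 (2.236)
Q = 724/483 ≈ 1.499 → 3:2 (1.500)
R = 1466/731 ≈ 2.005 → 2:1 (2.000)
S = 1193/493 ≈ 2.420 → silver ratio (2.414)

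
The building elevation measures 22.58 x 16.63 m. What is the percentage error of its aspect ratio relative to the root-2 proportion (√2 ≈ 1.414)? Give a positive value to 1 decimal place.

Ratio = 22.58 / 16.63 ≈ 1.3578.
Ideal root-2 ≈ 1.4142. |1.3578 − 1.4142| / 1.4142 ≈ 3.99% → 4.0%.

4.0%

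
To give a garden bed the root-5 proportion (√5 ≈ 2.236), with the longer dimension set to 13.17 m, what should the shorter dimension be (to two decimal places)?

root-5 ≈ 2.23607.
Shorter side = 13.17 ÷ 2.23607 ≈ 5.8898 → 5.89 m.

5.89 m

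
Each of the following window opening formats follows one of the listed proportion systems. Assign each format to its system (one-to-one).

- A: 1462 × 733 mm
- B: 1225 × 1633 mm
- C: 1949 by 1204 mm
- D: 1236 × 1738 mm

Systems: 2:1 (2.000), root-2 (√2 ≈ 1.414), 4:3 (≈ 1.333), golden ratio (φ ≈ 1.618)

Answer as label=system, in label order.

A = 1462/733 ≈ 1.995 → 2:1 (2.000)
B = 1633/1225 ≈ 1.333 → 4:3 (1.333)
C = 1949/1204 ≈ 1.619 → golden ratio (1.618)
D = 1738/1236 ≈ 1.406 → root-2 (1.414)

A=2:1, B=4:3, C=golden ratio, D=root-2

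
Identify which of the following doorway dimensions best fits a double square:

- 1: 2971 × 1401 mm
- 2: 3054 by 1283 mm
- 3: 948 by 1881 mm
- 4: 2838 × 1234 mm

Target 2:1 ≈ 2.000.
1: 2.121 (Δ0.121)  2: 2.380 (Δ0.380)  3: 1.984 (Δ0.016)  4: 2.300 (Δ0.300)

3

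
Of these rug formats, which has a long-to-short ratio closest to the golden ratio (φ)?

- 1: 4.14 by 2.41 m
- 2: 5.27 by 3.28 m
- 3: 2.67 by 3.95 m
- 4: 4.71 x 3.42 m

Target golden ratio ≈ 1.618.
1: 1.718 (Δ0.100)  2: 1.607 (Δ0.011)  3: 1.479 (Δ0.139)  4: 1.377 (Δ0.241)

2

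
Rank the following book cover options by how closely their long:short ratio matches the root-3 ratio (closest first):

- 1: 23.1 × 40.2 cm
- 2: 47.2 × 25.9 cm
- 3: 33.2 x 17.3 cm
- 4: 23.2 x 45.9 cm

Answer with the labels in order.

1: 40.2/23.1 ≈ 1.740 → |1.740 − 1.732| = 0.008
2: 47.2/25.9 ≈ 1.822 → |1.822 − 1.732| = 0.090
3: 33.2/17.3 ≈ 1.919 → |1.919 − 1.732| = 0.187
4: 45.9/23.2 ≈ 1.978 → |1.978 − 1.732| = 0.246

1, 2, 3, 4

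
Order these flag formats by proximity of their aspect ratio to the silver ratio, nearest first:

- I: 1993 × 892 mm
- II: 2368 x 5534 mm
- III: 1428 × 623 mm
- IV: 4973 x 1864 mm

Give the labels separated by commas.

II, III, I, IV

I: 1993/892 ≈ 2.234 → |2.234 − 2.414| = 0.180
II: 5534/2368 ≈ 2.337 → |2.337 − 2.414| = 0.077
III: 1428/623 ≈ 2.292 → |2.292 − 2.414| = 0.122
IV: 4973/1864 ≈ 2.668 → |2.668 − 2.414| = 0.254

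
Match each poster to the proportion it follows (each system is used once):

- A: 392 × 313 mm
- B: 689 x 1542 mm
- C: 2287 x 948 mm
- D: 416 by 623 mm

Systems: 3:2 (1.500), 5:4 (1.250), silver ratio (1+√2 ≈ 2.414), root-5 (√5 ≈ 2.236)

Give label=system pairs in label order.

A=5:4, B=root-5, C=silver ratio, D=3:2

A = 392/313 ≈ 1.252 → 5:4 (1.250)
B = 1542/689 ≈ 2.238 → root-5 (2.236)
C = 2287/948 ≈ 2.412 → silver ratio (2.414)
D = 623/416 ≈ 1.498 → 3:2 (1.500)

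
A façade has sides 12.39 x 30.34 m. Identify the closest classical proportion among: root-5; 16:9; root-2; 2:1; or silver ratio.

Ratio = 30.34 / 12.39 ≈ 2.449.
Distances: root-5 2.236 (Δ 0.213); 16:9 1.778 (Δ 0.671); root-2 1.414 (Δ 1.035); 2:1 2.000 (Δ 0.449); silver ratio 2.414 (Δ 0.035).

silver ratio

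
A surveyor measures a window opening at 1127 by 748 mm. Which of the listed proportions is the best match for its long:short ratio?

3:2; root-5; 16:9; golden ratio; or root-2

3:2

Ratio = 1127 / 748 ≈ 1.507.
Distances: 3:2 1.500 (Δ 0.007); root-5 2.236 (Δ 0.729); 16:9 1.778 (Δ 0.271); golden ratio 1.618 (Δ 0.111); root-2 1.414 (Δ 0.093).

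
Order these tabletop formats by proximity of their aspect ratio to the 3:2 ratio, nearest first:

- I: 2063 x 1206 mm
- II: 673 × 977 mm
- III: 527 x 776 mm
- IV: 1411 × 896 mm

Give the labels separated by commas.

III, II, IV, I

I: 2063/1206 ≈ 1.711 → |1.711 − 1.500| = 0.211
II: 977/673 ≈ 1.452 → |1.452 − 1.500| = 0.048
III: 776/527 ≈ 1.472 → |1.472 − 1.500| = 0.028
IV: 1411/896 ≈ 1.575 → |1.575 − 1.500| = 0.075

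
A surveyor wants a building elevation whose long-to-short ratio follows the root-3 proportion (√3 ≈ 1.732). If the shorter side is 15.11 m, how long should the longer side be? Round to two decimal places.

26.17 m

root-3 ≈ 1.73205.
Longer side = 15.11 × 1.73205 ≈ 26.1713 → 26.17 m.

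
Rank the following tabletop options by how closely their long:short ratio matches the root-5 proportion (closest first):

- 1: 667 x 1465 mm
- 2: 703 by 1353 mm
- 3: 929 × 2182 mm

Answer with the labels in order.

Ratios: 1 = 1465 / 667 ≈ 2.196; 2 = 1353 / 703 ≈ 1.925; 3 = 2182 / 929 ≈ 2.349.
|Δ from 2.236|: 1 0.040; 2 0.311; 3 0.113.

1, 3, 2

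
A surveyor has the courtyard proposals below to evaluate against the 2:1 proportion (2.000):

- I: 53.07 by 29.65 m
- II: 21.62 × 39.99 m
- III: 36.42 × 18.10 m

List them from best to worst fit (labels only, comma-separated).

Ratios: I = 53.07 / 29.65 ≈ 1.790; II = 39.99 / 21.62 ≈ 1.850; III = 36.42 / 18.10 ≈ 2.012.
|Δ from 2.000|: I 0.210; II 0.150; III 0.012.

III, II, I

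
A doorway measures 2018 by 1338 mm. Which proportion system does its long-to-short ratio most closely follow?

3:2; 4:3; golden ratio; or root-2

3:2

Ratio = 2018 / 1338 ≈ 1.508.
Distances: 3:2 1.500 (Δ 0.008); 4:3 1.333 (Δ 0.175); golden ratio 1.618 (Δ 0.110); root-2 1.414 (Δ 0.094).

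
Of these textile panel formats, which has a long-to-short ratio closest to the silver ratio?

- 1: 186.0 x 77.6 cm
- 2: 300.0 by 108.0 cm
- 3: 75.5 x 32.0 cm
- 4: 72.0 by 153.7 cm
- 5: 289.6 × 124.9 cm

1

Target silver ratio ≈ 2.414.
1: 2.397 (Δ0.017)  2: 2.778 (Δ0.364)  3: 2.359 (Δ0.055)  4: 2.135 (Δ0.279)  5: 2.319 (Δ0.095)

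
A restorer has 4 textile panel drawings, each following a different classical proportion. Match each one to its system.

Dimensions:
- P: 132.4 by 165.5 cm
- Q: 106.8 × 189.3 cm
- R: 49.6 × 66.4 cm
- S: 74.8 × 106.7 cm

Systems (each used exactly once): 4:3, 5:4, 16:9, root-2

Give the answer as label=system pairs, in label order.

P=5:4, Q=16:9, R=4:3, S=root-2

P = 165.5/132.4 ≈ 1.250 → 5:4 (1.250)
Q = 189.3/106.8 ≈ 1.772 → 16:9 (1.778)
R = 66.4/49.6 ≈ 1.339 → 4:3 (1.333)
S = 106.7/74.8 ≈ 1.426 → root-2 (1.414)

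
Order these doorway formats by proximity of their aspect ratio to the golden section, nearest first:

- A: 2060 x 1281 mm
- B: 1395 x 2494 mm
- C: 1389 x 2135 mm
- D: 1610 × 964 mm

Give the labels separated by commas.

A, D, C, B

A: 2060/1281 ≈ 1.608 → |1.608 − 1.618| = 0.010
B: 2494/1395 ≈ 1.788 → |1.788 − 1.618| = 0.170
C: 2135/1389 ≈ 1.537 → |1.537 − 1.618| = 0.081
D: 1610/964 ≈ 1.670 → |1.670 − 1.618| = 0.052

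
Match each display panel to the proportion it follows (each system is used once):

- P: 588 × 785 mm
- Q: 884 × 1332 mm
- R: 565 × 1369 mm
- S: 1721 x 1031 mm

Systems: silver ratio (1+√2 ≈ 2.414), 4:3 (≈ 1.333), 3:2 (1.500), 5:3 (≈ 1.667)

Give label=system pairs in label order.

P=4:3, Q=3:2, R=silver ratio, S=5:3

P = 785/588 ≈ 1.335 → 4:3 (1.333)
Q = 1332/884 ≈ 1.507 → 3:2 (1.500)
R = 1369/565 ≈ 2.423 → silver ratio (2.414)
S = 1721/1031 ≈ 1.669 → 5:3 (1.667)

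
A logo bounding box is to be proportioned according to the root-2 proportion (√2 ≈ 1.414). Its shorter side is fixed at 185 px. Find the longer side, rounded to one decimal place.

261.6 px

root-2 ≈ 1.41421.
Longer side = 185 × 1.41421 ≈ 261.629 → 261.6 px.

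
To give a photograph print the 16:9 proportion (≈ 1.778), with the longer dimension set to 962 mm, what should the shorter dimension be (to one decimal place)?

541.1 mm

16:9 ≈ 1.77778.
Shorter side = 962 ÷ 1.77778 ≈ 541.124 → 541.1 mm.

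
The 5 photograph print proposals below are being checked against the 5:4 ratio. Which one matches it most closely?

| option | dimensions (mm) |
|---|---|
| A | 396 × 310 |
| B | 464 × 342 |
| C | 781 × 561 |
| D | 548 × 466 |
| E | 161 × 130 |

E

Ratios (long/short): A ≈ 1.277; B ≈ 1.357; C ≈ 1.392; D ≈ 1.176; E ≈ 1.238.
5:4 ≈ 1.250; option E is nearest (Δ 0.012).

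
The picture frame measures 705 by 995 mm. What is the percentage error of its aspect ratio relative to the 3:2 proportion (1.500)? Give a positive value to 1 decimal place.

5.9%

Ratio = 995 / 705 ≈ 1.4113.
Ideal 3:2 = 1.5000. |1.4113 − 1.5000| / 1.5000 ≈ 5.91% → 5.9%.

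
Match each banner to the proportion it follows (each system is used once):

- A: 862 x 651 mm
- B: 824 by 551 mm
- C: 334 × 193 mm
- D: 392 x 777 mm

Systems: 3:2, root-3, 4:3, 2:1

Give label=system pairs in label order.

A=4:3, B=3:2, C=root-3, D=2:1

A = 862/651 ≈ 1.324 → 4:3 (1.333)
B = 824/551 ≈ 1.495 → 3:2 (1.500)
C = 334/193 ≈ 1.731 → root-3 (1.732)
D = 777/392 ≈ 1.982 → 2:1 (2.000)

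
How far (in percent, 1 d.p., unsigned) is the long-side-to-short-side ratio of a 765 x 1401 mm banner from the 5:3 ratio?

9.9%

Ratio = 1401 / 765 ≈ 1.8314.
Ideal 5:3 ≈ 1.6667. |1.8314 − 1.6667| / 1.6667 ≈ 9.88% → 9.9%.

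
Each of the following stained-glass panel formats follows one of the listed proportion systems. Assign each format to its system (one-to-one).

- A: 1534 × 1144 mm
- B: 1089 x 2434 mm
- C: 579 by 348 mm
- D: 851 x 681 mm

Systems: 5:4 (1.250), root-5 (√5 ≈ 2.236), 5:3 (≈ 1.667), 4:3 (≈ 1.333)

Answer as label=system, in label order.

A=4:3, B=root-5, C=5:3, D=5:4

Ratios: A ≈ 1.341; B ≈ 2.235; C ≈ 1.664; D ≈ 1.250.
Targets: 5:4 ≈ 1.250; root-5 ≈ 2.236; 5:3 ≈ 1.667; 4:3 ≈ 1.333.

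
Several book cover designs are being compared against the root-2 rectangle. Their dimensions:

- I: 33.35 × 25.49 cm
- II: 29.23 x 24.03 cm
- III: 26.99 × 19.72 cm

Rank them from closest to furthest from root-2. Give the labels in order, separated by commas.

Ratios: I = 33.35 / 25.49 ≈ 1.308; II = 29.23 / 24.03 ≈ 1.216; III = 26.99 / 19.72 ≈ 1.369.
|Δ from 1.414|: I 0.106; II 0.198; III 0.045.

III, I, II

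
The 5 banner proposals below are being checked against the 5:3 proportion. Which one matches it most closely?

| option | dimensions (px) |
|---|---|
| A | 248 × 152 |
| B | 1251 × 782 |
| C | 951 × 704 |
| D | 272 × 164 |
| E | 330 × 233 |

Ratios (long/short): A ≈ 1.632; B ≈ 1.600; C ≈ 1.351; D ≈ 1.659; E ≈ 1.416.
5:3 ≈ 1.667; option D is nearest (Δ 0.008).

D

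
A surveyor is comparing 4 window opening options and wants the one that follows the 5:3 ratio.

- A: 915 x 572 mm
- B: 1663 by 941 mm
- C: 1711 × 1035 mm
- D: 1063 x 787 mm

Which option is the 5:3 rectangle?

C

Target 5:3 ≈ 1.667.
A: 1.600 (Δ0.067)  B: 1.767 (Δ0.100)  C: 1.653 (Δ0.014)  D: 1.351 (Δ0.316)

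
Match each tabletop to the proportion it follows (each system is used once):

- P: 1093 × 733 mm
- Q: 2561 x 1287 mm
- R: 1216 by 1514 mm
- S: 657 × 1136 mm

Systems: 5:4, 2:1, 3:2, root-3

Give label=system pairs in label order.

P=3:2, Q=2:1, R=5:4, S=root-3

P = 1093/733 ≈ 1.491 → 3:2 (1.500)
Q = 2561/1287 ≈ 1.990 → 2:1 (2.000)
R = 1514/1216 ≈ 1.245 → 5:4 (1.250)
S = 1136/657 ≈ 1.729 → root-3 (1.732)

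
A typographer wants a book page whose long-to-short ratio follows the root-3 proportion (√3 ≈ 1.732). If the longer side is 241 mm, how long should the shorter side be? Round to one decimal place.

root-3 ≈ 1.73205.
Shorter side = 241 ÷ 1.73205 ≈ 139.141 → 139.1 mm.

139.1 mm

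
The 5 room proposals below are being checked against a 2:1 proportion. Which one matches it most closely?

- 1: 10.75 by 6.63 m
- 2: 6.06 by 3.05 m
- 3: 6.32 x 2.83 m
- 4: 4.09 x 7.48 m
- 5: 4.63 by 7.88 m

2

Ratios (long/short): 1 ≈ 1.621; 2 ≈ 1.987; 3 ≈ 2.233; 4 ≈ 1.829; 5 ≈ 1.702.
2:1 ≈ 2.000; option 2 is nearest (Δ 0.013).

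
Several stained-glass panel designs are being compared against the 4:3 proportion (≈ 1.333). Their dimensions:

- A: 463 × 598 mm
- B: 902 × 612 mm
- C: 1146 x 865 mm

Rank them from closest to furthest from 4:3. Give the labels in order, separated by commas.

C, A, B

Ratios: A = 598 / 463 ≈ 1.292; B = 902 / 612 ≈ 1.474; C = 1146 / 865 ≈ 1.325.
|Δ from 1.333|: A 0.041; B 0.141; C 0.008.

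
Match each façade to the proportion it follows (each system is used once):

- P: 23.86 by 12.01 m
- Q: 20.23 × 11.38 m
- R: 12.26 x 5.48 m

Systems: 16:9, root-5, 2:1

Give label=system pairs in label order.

P = 23.86/12.01 ≈ 1.987 → 2:1 (2.000)
Q = 20.23/11.38 ≈ 1.778 → 16:9 (1.778)
R = 12.26/5.48 ≈ 2.237 → root-5 (2.236)

P=2:1, Q=16:9, R=root-5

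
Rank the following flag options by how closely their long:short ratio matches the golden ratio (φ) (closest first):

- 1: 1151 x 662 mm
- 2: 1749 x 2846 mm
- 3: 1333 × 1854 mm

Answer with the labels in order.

2, 1, 3

Ratios: 1 = 1151 / 662 ≈ 1.739; 2 = 2846 / 1749 ≈ 1.627; 3 = 1854 / 1333 ≈ 1.391.
|Δ from 1.618|: 1 0.121; 2 0.009; 3 0.227.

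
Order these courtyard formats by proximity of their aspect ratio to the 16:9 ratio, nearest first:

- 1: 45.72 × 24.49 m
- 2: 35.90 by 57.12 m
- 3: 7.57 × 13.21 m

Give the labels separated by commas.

3, 1, 2

Ratios: 1 = 45.72 / 24.49 ≈ 1.867; 2 = 57.12 / 35.90 ≈ 1.591; 3 = 13.21 / 7.57 ≈ 1.745.
|Δ from 1.778|: 1 0.089; 2 0.187; 3 0.033.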